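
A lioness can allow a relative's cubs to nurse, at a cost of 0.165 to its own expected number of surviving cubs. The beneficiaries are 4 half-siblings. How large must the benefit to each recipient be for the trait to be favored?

0.165

r to a half-sibling = 1/4 (half-sibs share one parent — one path of length 2: r = (1/2)^2 = 1/4).
Hamilton's rule with n recipients of equal r: n·r·B > C, so B > C/(n·r) = 0.165/(4·0.25) = 0.165.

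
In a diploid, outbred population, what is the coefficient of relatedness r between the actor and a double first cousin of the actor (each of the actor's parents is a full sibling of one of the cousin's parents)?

0.25

Each parent–offspring link contributes a factor of 1/2, and independent paths through distinct common ancestors add.
Double first cousins share both grandparent pairs — four paths of length 4: r = 4·(1/2)^4 = 1/4.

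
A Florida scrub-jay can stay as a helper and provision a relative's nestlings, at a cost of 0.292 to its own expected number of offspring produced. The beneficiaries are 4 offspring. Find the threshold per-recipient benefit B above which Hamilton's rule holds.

0.146

r to an offspring = 0.5 (one parent–offspring link: r = (1/2)^1 = 1/2).
Hamilton's rule with n recipients of equal r: n·r·B > C, so B > C/(n·r) = 0.292/(4·0.5) = 0.146.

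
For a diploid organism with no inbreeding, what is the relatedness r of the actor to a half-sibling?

0.25

Each parent–offspring link contributes a factor of 1/2, and independent paths through distinct common ancestors add.
Half-sibs share one parent — one path of length 2: r = (1/2)^2 = 1/4.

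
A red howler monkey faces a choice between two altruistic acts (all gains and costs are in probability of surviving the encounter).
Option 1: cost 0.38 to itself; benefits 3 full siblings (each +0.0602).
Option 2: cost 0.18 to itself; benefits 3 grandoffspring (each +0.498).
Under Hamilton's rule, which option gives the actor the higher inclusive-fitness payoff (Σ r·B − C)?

Option 2

Option 1: r to a full sibling = 0.5.
Option 1: Σ r·B − C = (3·0.5·0.0602) − 0.38 = -0.2897.
Option 2: r to a grandoffspring = 0.25.
Option 2: Σ r·B − C = (3·0.25·0.498) − 0.18 = 0.1935.
Option 2 has the higher net inclusive-fitness payoff.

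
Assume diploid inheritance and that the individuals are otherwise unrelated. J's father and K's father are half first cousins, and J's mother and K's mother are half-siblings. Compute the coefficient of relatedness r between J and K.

Wright's path rule: contributions from independent ancestry routes add.
J and K are related in two ways: half second cousins through their fathers (r = 1/64) and half first cousins through their mothers (r = 1/16).
r = 1/64 + 1/16 = 5/64 = 0.078125.

0.078125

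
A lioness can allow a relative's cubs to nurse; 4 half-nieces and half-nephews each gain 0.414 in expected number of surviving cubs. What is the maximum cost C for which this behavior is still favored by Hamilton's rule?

0.207

r to a half-niece or half-nephew = 0.125 (half-aunt/uncle↔niece/nephew: one path of length 3: r = (1/2)^3 = 1/8).
Hamilton's rule: n·r·B > C, so the trait is favored while C < n·r·B = 4·0.125·0.414 = 0.207.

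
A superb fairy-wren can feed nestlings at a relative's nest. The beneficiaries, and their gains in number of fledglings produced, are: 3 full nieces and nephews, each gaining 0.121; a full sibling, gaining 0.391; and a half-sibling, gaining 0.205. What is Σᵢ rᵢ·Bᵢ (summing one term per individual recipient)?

0.3375

r to a full niece or nephew = 0.25 (full aunt/uncle↔niece/nephew: two paths of length 3 through the shared grandparent pair: r = 2·(1/2)^3 = 1/4).
r to a full sibling = 1/2 (full sibs share both parents — two paths of length 2: r = 2·(1/2)^2 = 1/2).
r to a half-sibling = 0.25 (half-sibs share one parent — one path of length 2: r = (1/2)^2 = 1/4).
Summing one r·B term per recipient: 3·0.25·0.121 + 1·0.5·0.391 + 1·0.25·0.205 = 0.3375.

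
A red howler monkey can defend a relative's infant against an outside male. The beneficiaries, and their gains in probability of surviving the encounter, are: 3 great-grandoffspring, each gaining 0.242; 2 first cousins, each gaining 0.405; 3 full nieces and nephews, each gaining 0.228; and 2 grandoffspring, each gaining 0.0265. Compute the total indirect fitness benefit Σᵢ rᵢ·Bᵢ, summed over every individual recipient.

r to a great-grandoffspring = 0.125 (three parent–offspring links: r = (1/2)^3 = 1/8).
r to a first cousin = 1/8 (first cousins share one grandparent pair — two paths of length 4: r = 2·(1/2)^4 = 1/8).
r to a full niece or nephew = 0.25 (full aunt/uncle↔niece/nephew: two paths of length 3 through the shared grandparent pair: r = 2·(1/2)^3 = 1/4).
r to a grandoffspring = 0.25 (two parent–offspring links: r = (1/2)^2 = 1/4).
Summing one r·B term per recipient: 3·0.125·0.242 + 2·0.125·0.405 + 3·0.25·0.228 + 2·0.25·0.0265 = 0.37625.

0.37625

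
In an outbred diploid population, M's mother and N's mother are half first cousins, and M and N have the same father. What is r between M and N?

0.265625

Relatedness sums over independent paths through distinct common ancestors.
M and N are related in two ways: half second cousins through their mothers (r = 1/64) and half-sibs through their shared father (r = 1/4).
r = 1/64 + 1/4 = 0.265625.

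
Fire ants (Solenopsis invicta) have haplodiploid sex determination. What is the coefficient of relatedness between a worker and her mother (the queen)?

0.5

One meiotic link between diploid queen and diploid daughter: r = 1/2.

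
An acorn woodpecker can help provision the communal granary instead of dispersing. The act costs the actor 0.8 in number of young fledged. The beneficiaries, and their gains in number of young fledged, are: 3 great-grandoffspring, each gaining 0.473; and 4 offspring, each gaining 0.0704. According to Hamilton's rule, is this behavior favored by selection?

Hamilton's rule: the trait is favored when the sum of r·B over every recipient exceeds the actor's cost C.
r to a great-grandoffspring = 1/8 (three parent–offspring links: r = (1/2)^3 = 1/8).
r to an offspring = 0.5 (one parent–offspring link: r = (1/2)^1 = 1/2).
Summing one r·B term per recipient: 3·0.125·0.473 + 4·0.5·0.0704 = 0.318175.
0.318175 < 0.8: the indirect benefit is less than the cost.

No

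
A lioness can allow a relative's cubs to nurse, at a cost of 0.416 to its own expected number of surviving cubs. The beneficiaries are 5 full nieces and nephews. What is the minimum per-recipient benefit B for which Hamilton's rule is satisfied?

0.3328

r to a full niece or nephew = 0.25 (full aunt/uncle↔niece/nephew: two paths of length 3 through the shared grandparent pair: r = 2·(1/2)^3 = 1/4).
Hamilton's rule with n recipients of equal r: n·r·B > C, so B > C/(n·r) = 0.416/(5·0.25) = 0.3328.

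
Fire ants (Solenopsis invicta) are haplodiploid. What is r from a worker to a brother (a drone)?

0.25

Her haploid brother carries none of their father's genes and a random half of their mother's genome; that half matches the maternal half of her own genome with probability 1/2: r = 1/2 · 1/2 = 1/4.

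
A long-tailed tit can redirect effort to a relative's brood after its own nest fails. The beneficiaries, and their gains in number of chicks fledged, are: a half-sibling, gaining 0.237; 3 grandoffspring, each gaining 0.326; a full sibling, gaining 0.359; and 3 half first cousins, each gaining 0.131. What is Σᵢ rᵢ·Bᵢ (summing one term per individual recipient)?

0.5078125

r to a half-sibling = 1/4 (half-sibs share one parent — one path of length 2: r = (1/2)^2 = 1/4).
r to a grandoffspring = 0.25 (two parent–offspring links: r = (1/2)^2 = 1/4).
r to a full sibling = 0.5 (full sibs share both parents — two paths of length 2: r = 2·(1/2)^2 = 1/2).
r to a half first cousin = 0.0625 (half first cousins share one grandparent — one path of length 4: r = (1/2)^4 = 1/16).
Summing one r·B term per recipient: 1·0.25·0.237 + 3·0.25·0.326 + 1·0.5·0.359 + 3·0.0625·0.131 = 0.5078125.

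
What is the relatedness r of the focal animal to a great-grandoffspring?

Three parent–offspring links: r = (1/2)^3 = 1/8.

0.125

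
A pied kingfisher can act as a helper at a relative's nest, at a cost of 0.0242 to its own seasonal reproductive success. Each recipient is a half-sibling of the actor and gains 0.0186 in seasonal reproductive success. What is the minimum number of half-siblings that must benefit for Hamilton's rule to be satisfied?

r to a half-sibling = 0.25 (half-sibs share one parent — one path of length 2: r = (1/2)^2 = 1/4).
Hamilton's rule: n·r·B > C  ⇒  n > C/(r·B) = 0.0242/(0.25·0.0186) = 5.204.
The smallest integer exceeding 5.204 is 6.

6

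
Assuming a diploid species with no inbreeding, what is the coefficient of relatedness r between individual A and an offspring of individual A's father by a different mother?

0.25

Each parent–offspring link contributes a factor of 1/2, and independent paths through distinct common ancestors add.
Half-sibs share one parent — one path of length 2: r = (1/2)^2 = 1/4.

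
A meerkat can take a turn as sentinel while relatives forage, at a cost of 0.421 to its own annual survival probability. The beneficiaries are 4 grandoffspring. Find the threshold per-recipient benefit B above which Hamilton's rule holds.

0.421

r to a grandoffspring = 0.25 (two parent–offspring links: r = (1/2)^2 = 1/4).
Hamilton's rule with n recipients of equal r: n·r·B > C, so B > C/(n·r) = 0.421/(4·0.25) = 0.421.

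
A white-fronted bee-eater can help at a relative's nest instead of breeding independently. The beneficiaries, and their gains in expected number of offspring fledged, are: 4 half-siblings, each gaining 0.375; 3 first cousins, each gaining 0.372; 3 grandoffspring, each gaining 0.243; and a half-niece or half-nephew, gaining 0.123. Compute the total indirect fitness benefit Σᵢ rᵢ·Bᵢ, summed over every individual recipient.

r to a half-sibling = 0.25 (half-sibs share one parent — one path of length 2: r = (1/2)^2 = 1/4).
r to a first cousin = 0.125 (first cousins share one grandparent pair — two paths of length 4: r = 2·(1/2)^4 = 1/8).
r to a grandoffspring = 0.25 (two parent–offspring links: r = (1/2)^2 = 1/4).
r to a half-niece or half-nephew = 0.125 (half-aunt/uncle↔niece/nephew: one path of length 3: r = (1/2)^3 = 1/8).
Summing one r·B term per recipient: 4·0.25·0.375 + 3·0.125·0.372 + 3·0.25·0.243 + 1·0.125·0.123 = 0.712125.

0.712125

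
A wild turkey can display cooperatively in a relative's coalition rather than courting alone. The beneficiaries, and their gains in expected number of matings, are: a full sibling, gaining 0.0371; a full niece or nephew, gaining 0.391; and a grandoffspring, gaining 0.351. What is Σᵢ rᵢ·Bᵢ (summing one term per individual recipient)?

0.20405

r to a full sibling = 1/2 (full sibs share both parents — two paths of length 2: r = 2·(1/2)^2 = 1/2).
r to a full niece or nephew = 1/4 (full aunt/uncle↔niece/nephew: two paths of length 3 through the shared grandparent pair: r = 2·(1/2)^3 = 1/4).
r to a grandoffspring = 0.25 (two parent–offspring links: r = (1/2)^2 = 1/4).
Summing one r·B term per recipient: 1·0.5·0.0371 + 1·0.25·0.391 + 1·0.25·0.351 = 0.20405.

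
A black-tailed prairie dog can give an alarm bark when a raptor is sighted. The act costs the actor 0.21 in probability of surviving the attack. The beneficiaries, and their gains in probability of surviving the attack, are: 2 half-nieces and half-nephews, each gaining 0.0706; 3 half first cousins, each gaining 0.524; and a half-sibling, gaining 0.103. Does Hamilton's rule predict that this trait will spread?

No

Hamilton's rule: the trait is favored when the sum of r·B over every recipient exceeds the actor's cost C.
r to a half-niece or half-nephew = 0.125 (half-aunt/uncle↔niece/nephew: one path of length 3: r = (1/2)^3 = 1/8).
r to a half first cousin = 1/16 (half first cousins share one grandparent — one path of length 4: r = (1/2)^4 = 1/16).
r to a half-sibling = 1/4 (half-sibs share one parent — one path of length 2: r = (1/2)^2 = 1/4).
Summing one r·B term per recipient: 2·0.125·0.0706 + 3·0.0625·0.524 + 1·0.25·0.103 = 0.14165.
0.14165 < 0.21: the indirect benefit is less than the cost.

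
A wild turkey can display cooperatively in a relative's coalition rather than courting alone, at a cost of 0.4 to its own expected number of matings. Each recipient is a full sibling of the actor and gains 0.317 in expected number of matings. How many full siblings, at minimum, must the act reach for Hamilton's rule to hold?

3

r to a full sibling = 1/2 (full sibs share both parents — two paths of length 2: r = 2·(1/2)^2 = 1/2).
Hamilton's rule: n·r·B > C  ⇒  n > C/(r·B) = 0.4/(0.5·0.317) = 2.524.
The smallest integer exceeding 2.524 is 3.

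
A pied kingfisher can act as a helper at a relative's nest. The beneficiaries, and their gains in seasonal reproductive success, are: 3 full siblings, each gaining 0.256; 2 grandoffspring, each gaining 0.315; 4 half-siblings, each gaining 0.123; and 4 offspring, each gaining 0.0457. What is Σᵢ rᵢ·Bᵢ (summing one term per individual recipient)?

r to a full sibling = 1/2 (full sibs share both parents — two paths of length 2: r = 2·(1/2)^2 = 1/2).
r to a grandoffspring = 1/4 (two parent–offspring links: r = (1/2)^2 = 1/4).
r to a half-sibling = 0.25 (half-sibs share one parent — one path of length 2: r = (1/2)^2 = 1/4).
r to an offspring = 0.5 (one parent–offspring link: r = (1/2)^1 = 1/2).
Summing one r·B term per recipient: 3·0.5·0.256 + 2·0.25·0.315 + 4·0.25·0.123 + 4·0.5·0.0457 = 0.7559.

0.7559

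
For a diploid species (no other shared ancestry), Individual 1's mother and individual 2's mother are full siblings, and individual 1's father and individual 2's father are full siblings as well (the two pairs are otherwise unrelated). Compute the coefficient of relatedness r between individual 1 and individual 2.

Independent pedigree routes through distinct common ancestors add.
Individual 1 and individual 2 are related in two ways: first cousins through their mothers (r = 1/8) and first cousins through their fathers (r = 1/8) — i.e. double first cousins.
r = 1/8 + 1/8 = 1/4 = 0.25.

0.25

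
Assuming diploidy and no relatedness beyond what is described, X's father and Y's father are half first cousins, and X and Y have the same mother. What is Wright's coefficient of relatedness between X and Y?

0.265625

With two independent routes of shared ancestry, r is the sum of the two contributions.
X and Y are related in two ways: half second cousins through their fathers (r = 1/64) and half-sibs through their shared mother (r = 1/4).
r = 1/64 + 1/4 = 17/64 = 0.265625.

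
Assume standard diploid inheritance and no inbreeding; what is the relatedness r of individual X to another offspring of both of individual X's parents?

Each parent–offspring link contributes a factor of 1/2, and independent paths through distinct common ancestors add.
Full sibs share both parents — two paths of length 2: r = 2·(1/2)^2 = 1/2.

0.5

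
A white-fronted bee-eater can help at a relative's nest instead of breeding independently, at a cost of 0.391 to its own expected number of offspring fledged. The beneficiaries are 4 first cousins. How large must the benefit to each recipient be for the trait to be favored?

r to a first cousin = 1/8 (first cousins share one grandparent pair — two paths of length 4: r = 2·(1/2)^4 = 1/8).
Hamilton's rule with n recipients of equal r: n·r·B > C, so B > C/(n·r) = 0.391/(4·0.125) = 0.782.

0.782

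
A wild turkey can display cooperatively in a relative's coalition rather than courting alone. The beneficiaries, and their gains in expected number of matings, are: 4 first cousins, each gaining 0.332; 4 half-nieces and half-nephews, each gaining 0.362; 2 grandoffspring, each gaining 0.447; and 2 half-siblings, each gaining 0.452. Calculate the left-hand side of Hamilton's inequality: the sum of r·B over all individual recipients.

0.7965

r to a first cousin = 0.125 (first cousins share one grandparent pair — two paths of length 4: r = 2·(1/2)^4 = 1/8).
r to a half-niece or half-nephew = 0.125 (half-aunt/uncle↔niece/nephew: one path of length 3: r = (1/2)^3 = 1/8).
r to a grandoffspring = 1/4 (two parent–offspring links: r = (1/2)^2 = 1/4).
r to a half-sibling = 1/4 (half-sibs share one parent — one path of length 2: r = (1/2)^2 = 1/4).
Summing one r·B term per recipient: 4·0.125·0.332 + 4·0.125·0.362 + 2·0.25·0.447 + 2·0.25·0.452 = 0.7965.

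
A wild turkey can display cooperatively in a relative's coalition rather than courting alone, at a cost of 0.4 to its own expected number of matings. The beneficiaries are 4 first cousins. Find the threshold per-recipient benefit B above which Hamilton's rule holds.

0.8

r to a first cousin = 1/8 (first cousins share one grandparent pair — two paths of length 4: r = 2·(1/2)^4 = 1/8).
Hamilton's rule with n recipients of equal r: n·r·B > C, so B > C/(n·r) = 0.4/(4·0.125) = 0.8.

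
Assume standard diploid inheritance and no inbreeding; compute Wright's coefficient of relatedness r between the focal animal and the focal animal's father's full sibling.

Each parent–offspring link contributes a factor of 1/2, and independent paths through distinct common ancestors add.
Full aunt/uncle↔niece/nephew: two paths of length 3 through the shared grandparent pair: r = 2·(1/2)^3 = 1/4.

0.25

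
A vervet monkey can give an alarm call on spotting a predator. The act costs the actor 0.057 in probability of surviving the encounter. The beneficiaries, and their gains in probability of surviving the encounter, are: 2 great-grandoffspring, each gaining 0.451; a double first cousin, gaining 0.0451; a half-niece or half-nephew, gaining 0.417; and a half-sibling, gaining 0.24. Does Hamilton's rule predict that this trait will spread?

Hamilton's rule: the trait is favored when the sum of r·B over every recipient exceeds the actor's cost C.
r to a great-grandoffspring = 0.125 (three parent–offspring links: r = (1/2)^3 = 1/8).
r to a double first cousin = 1/4 (double first cousins share both grandparent pairs — four paths of length 4: r = 4·(1/2)^4 = 1/4).
r to a half-niece or half-nephew = 1/8 (half-aunt/uncle↔niece/nephew: one path of length 3: r = (1/2)^3 = 1/8).
r to a half-sibling = 0.25 (half-sibs share one parent — one path of length 2: r = (1/2)^2 = 1/4).
Summing one r·B term per recipient: 2·0.125·0.451 + 1·0.25·0.0451 + 1·0.125·0.417 + 1·0.25·0.24 = 0.23615.
0.23615 > 0.057: the indirect benefit exceeds the cost.

Yes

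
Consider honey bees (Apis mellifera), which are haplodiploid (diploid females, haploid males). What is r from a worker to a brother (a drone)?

0.25

Her haploid brother carries none of their father's genes and a random half of their mother's genome; that half matches the maternal half of her own genome with probability 1/2: r = 1/2 · 1/2 = 1/4.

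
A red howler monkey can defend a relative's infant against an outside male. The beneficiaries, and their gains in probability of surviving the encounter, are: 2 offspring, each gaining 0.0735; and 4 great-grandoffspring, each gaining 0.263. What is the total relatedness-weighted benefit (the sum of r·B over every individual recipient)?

r to an offspring = 1/2 (one parent–offspring link: r = (1/2)^1 = 1/2).
r to a great-grandoffspring = 1/8 (three parent–offspring links: r = (1/2)^3 = 1/8).
Summing one r·B term per recipient: 2·0.5·0.0735 + 4·0.125·0.263 = 0.205.

0.205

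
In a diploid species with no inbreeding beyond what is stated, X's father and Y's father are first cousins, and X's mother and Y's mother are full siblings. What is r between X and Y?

Relatedness sums over independent paths through distinct common ancestors.
X and Y are related in two ways: second cousins through their fathers (r = 1/32) and first cousins through their mothers (r = 1/8).
r = 1/32 + 1/8 = 0.15625.

0.15625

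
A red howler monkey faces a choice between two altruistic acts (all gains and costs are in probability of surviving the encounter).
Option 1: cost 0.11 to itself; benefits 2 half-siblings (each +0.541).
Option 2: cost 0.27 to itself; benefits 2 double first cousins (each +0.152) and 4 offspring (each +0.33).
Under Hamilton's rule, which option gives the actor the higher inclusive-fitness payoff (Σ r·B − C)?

Option 2

Option 1: r to a half-sibling = 0.25.
Option 1: Σ r·B − C = (2·0.25·0.541) − 0.11 = 0.1605.
Option 2: r to a double first cousin = 0.25.
Option 2: r to an offspring = 0.5.
Option 2: Σ r·B − C = (2·0.25·0.152 + 4·0.5·0.33) − 0.27 = 0.466.
Option 2 has the higher net inclusive-fitness payoff.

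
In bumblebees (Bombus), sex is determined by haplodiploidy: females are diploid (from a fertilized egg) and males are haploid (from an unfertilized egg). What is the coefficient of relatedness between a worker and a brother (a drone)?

0.25

Her haploid brother carries none of their father's genes and a random half of their mother's genome; that half matches the maternal half of her own genome with probability 1/2: r = 1/2 · 1/2 = 1/4.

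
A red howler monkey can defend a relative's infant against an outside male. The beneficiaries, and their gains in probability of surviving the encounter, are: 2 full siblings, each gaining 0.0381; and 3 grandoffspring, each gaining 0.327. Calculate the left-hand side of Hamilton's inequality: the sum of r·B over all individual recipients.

r to a full sibling = 1/2 (full sibs share both parents — two paths of length 2: r = 2·(1/2)^2 = 1/2).
r to a grandoffspring = 0.25 (two parent–offspring links: r = (1/2)^2 = 1/4).
Summing one r·B term per recipient: 2·0.5·0.0381 + 3·0.25·0.327 = 0.28335.

0.28335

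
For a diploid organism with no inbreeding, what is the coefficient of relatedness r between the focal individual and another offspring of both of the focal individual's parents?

Each parent–offspring link contributes a factor of 1/2, and independent paths through distinct common ancestors add.
Full sibs share both parents — two paths of length 2: r = 2·(1/2)^2 = 1/2.

0.5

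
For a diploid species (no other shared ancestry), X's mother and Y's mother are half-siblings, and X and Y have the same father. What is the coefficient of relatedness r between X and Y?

Wright's path rule: contributions from independent ancestry routes add.
X and Y are related in two ways: half first cousins through their mothers (r = 1/16) and half-sibs through their shared father (r = 1/4).
r = 1/16 + 1/4 = 0.3125.

0.3125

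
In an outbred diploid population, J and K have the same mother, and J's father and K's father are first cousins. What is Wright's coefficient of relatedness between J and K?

Independent pedigree routes through distinct common ancestors add.
J and K are related in two ways: half-sibs through their shared mother (r = 1/4) and second cousins through their fathers (r = 1/32).
r = 1/4 + 1/32 = 9/32 = 0.28125.

0.28125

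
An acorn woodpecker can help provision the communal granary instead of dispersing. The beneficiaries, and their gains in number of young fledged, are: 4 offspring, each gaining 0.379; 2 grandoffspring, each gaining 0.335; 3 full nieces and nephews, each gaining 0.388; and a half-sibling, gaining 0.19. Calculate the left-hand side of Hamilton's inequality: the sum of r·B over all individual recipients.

1.264

r to an offspring = 0.5 (one parent–offspring link: r = (1/2)^1 = 1/2).
r to a grandoffspring = 1/4 (two parent–offspring links: r = (1/2)^2 = 1/4).
r to a full niece or nephew = 0.25 (full aunt/uncle↔niece/nephew: two paths of length 3 through the shared grandparent pair: r = 2·(1/2)^3 = 1/4).
r to a half-sibling = 1/4 (half-sibs share one parent — one path of length 2: r = (1/2)^2 = 1/4).
Summing one r·B term per recipient: 4·0.5·0.379 + 2·0.25·0.335 + 3·0.25·0.388 + 1·0.25·0.19 = 1.264.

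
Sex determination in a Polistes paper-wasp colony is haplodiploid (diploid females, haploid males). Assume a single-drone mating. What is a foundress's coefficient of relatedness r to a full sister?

0.75

Haplodiploid full sisters inherit their father's entire haploid genome identically (contributing 1/2) and on average half of their mother's contribution (1/2 · 1/2 = 1/4); r = 1/2 + 1/4 = 3/4.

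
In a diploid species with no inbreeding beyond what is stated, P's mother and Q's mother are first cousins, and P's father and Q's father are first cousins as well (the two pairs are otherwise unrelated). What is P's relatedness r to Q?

0.0625

Wright's path rule: contributions from independent ancestry routes add.
P and Q are related in two ways: second cousins through their mothers (r = 1/32) and second cousins through their fathers (r = 1/32).
r = 1/32 + 1/32 = 0.0625.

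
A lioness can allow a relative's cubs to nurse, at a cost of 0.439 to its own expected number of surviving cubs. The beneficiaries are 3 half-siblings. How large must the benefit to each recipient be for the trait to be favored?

0.5853

r to a half-sibling = 1/4 (half-sibs share one parent — one path of length 2: r = (1/2)^2 = 1/4).
Hamilton's rule with n recipients of equal r: n·r·B > C, so B > C/(n·r) = 0.439/(3·0.25) = 0.5853.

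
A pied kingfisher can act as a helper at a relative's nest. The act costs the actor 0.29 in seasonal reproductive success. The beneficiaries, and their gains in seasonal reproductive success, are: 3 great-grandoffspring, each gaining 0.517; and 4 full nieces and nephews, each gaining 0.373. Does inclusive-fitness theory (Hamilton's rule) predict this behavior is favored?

Hamilton's rule: the trait is favored when the sum of r·B over every recipient exceeds the actor's cost C.
r to a great-grandoffspring = 1/8 (three parent–offspring links: r = (1/2)^3 = 1/8).
r to a full niece or nephew = 0.25 (full aunt/uncle↔niece/nephew: two paths of length 3 through the shared grandparent pair: r = 2·(1/2)^3 = 1/4).
Summing one r·B term per recipient: 3·0.125·0.517 + 4·0.25·0.373 = 0.566875.
0.566875 > 0.29: the indirect benefit exceeds the cost.

Yes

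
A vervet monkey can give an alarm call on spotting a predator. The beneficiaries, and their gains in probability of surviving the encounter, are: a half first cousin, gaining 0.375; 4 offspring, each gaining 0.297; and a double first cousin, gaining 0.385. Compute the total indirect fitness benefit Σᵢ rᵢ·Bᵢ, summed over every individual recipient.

r to a half first cousin = 0.0625 (half first cousins share one grandparent — one path of length 4: r = (1/2)^4 = 1/16).
r to an offspring = 1/2 (one parent–offspring link: r = (1/2)^1 = 1/2).
r to a double first cousin = 1/4 (double first cousins share both grandparent pairs — four paths of length 4: r = 4·(1/2)^4 = 1/4).
Summing one r·B term per recipient: 1·0.0625·0.375 + 4·0.5·0.297 + 1·0.25·0.385 = 0.7136875.

0.7136875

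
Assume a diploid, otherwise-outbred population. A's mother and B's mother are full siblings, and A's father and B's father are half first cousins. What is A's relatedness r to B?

Wright's path rule: contributions from independent ancestry routes add.
A and B are related in two ways: first cousins through their mothers (r = 1/8) and half second cousins through their fathers (r = 1/64).
r = 1/8 + 1/64 = 9/64 = 0.140625.

0.140625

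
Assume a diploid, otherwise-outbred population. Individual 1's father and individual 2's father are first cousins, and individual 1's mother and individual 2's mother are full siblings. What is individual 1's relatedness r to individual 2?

Wright's path rule: contributions from independent ancestry routes add.
Individual 1 and individual 2 are related in two ways: second cousins through their fathers (r = 1/32) and first cousins through their mothers (r = 1/8).
r = 1/32 + 1/8 = 5/32 = 0.15625.

0.15625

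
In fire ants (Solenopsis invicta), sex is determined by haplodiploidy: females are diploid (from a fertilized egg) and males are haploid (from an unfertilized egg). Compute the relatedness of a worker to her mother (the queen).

One meiotic link between diploid queen and diploid daughter: r = 1/2.

0.5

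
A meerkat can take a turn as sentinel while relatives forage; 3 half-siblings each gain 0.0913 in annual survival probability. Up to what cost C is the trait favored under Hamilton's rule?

r to a half-sibling = 1/4 (half-sibs share one parent — one path of length 2: r = (1/2)^2 = 1/4).
Hamilton's rule: n·r·B > C, so the trait is favored while C < n·r·B = 3·0.25·0.0913 = 0.068475.

0.068475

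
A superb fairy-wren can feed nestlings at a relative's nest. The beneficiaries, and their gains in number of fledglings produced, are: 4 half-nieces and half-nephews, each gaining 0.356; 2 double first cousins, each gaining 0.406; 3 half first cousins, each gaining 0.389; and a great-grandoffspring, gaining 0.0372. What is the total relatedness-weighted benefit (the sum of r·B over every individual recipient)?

0.4585875

r to a half-niece or half-nephew = 0.125 (half-aunt/uncle↔niece/nephew: one path of length 3: r = (1/2)^3 = 1/8).
r to a double first cousin = 0.25 (double first cousins share both grandparent pairs — four paths of length 4: r = 4·(1/2)^4 = 1/4).
r to a half first cousin = 1/16 (half first cousins share one grandparent — one path of length 4: r = (1/2)^4 = 1/16).
r to a great-grandoffspring = 1/8 (three parent–offspring links: r = (1/2)^3 = 1/8).
Summing one r·B term per recipient: 4·0.125·0.356 + 2·0.25·0.406 + 3·0.0625·0.389 + 1·0.125·0.0372 = 0.4585875.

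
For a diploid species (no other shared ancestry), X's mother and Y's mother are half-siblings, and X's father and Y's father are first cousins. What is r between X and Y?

0.09375

Relatedness sums over independent paths through distinct common ancestors.
X and Y are related in two ways: half first cousins through their mothers (r = 1/16) and second cousins through their fathers (r = 1/32).
r = 1/16 + 1/32 = 0.09375.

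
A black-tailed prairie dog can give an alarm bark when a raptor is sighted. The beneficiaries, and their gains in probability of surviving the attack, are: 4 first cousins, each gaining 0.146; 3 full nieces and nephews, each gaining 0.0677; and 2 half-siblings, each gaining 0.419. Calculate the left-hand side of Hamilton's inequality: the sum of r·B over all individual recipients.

r to a first cousin = 0.125 (first cousins share one grandparent pair — two paths of length 4: r = 2·(1/2)^4 = 1/8).
r to a full niece or nephew = 0.25 (full aunt/uncle↔niece/nephew: two paths of length 3 through the shared grandparent pair: r = 2·(1/2)^3 = 1/4).
r to a half-sibling = 1/4 (half-sibs share one parent — one path of length 2: r = (1/2)^2 = 1/4).
Summing one r·B term per recipient: 4·0.125·0.146 + 3·0.25·0.0677 + 2·0.25·0.419 = 0.333275.

0.333275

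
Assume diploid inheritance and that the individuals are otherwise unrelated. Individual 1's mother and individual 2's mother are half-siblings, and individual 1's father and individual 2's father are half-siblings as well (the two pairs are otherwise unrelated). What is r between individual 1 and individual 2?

Relatedness sums over independent paths through distinct common ancestors.
Individual 1 and individual 2 are related in two ways: half first cousins through their mothers (r = 1/16) and half first cousins through their fathers (r = 1/16).
r = 1/16 + 1/16 = 1/8 = 0.125.

0.125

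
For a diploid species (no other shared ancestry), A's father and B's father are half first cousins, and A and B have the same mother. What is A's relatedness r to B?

Relatedness sums over independent paths through distinct common ancestors.
A and B are related in two ways: half second cousins through their fathers (r = 1/64) and half-sibs through their shared mother (r = 1/4).
r = 1/64 + 1/4 = 0.265625.

0.265625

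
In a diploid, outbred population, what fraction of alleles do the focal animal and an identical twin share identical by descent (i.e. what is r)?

1

Monozygotic twins share every allele identical by descent: r = 1.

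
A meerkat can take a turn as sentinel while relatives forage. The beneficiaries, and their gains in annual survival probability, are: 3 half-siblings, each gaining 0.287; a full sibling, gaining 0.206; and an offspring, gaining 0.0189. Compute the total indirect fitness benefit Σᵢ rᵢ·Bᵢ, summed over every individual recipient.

0.3277

r to a half-sibling = 0.25 (half-sibs share one parent — one path of length 2: r = (1/2)^2 = 1/4).
r to a full sibling = 0.5 (full sibs share both parents — two paths of length 2: r = 2·(1/2)^2 = 1/2).
r to an offspring = 0.5 (one parent–offspring link: r = (1/2)^1 = 1/2).
Summing one r·B term per recipient: 3·0.25·0.287 + 1·0.5·0.206 + 1·0.5·0.0189 = 0.3277.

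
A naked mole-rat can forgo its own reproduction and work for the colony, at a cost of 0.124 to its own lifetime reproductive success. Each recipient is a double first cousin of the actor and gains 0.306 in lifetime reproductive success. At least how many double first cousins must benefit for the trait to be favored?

2

r to a double first cousin = 0.25 (double first cousins share both grandparent pairs — four paths of length 4: r = 4·(1/2)^4 = 1/4).
Hamilton's rule: n·r·B > C  ⇒  n > C/(r·B) = 0.124/(0.25·0.306) = 1.621.
The smallest integer exceeding 1.621 is 2.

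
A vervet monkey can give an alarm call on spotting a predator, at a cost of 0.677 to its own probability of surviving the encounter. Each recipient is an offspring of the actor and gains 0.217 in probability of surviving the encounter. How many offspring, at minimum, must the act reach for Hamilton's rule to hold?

r to an offspring = 0.5 (one parent–offspring link: r = (1/2)^1 = 1/2).
Hamilton's rule: n·r·B > C  ⇒  n > C/(r·B) = 0.677/(0.5·0.217) = 6.24.
The smallest integer exceeding 6.24 is 7.

7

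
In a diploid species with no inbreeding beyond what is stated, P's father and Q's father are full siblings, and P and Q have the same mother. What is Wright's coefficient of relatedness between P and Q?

Relatedness sums over independent paths through distinct common ancestors.
P and Q are related in two ways: first cousins through their fathers (r = 1/8) and half-sibs through their shared mother (r = 1/4).
r = 1/8 + 1/4 = 0.375.

0.375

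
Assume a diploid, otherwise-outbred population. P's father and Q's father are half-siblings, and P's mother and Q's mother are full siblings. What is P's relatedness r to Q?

0.1875

Independent pedigree routes through distinct common ancestors add.
P and Q are related in two ways: half first cousins through their fathers (r = 1/16) and first cousins through their mothers (r = 1/8).
r = 1/16 + 1/8 = 3/16 = 0.1875.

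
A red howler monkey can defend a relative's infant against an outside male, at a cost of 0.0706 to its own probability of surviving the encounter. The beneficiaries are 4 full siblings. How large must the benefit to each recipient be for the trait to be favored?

r to a full sibling = 0.5 (full sibs share both parents — two paths of length 2: r = 2·(1/2)^2 = 1/2).
Hamilton's rule with n recipients of equal r: n·r·B > C, so B > C/(n·r) = 0.0706/(4·0.5) = 0.0353.

0.0353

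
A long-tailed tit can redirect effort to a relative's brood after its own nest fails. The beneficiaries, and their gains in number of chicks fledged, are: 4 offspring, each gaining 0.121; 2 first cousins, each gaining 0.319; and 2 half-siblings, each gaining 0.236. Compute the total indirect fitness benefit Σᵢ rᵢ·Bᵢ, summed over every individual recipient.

0.43975

r to an offspring = 0.5 (one parent–offspring link: r = (1/2)^1 = 1/2).
r to a first cousin = 0.125 (first cousins share one grandparent pair — two paths of length 4: r = 2·(1/2)^4 = 1/8).
r to a half-sibling = 0.25 (half-sibs share one parent — one path of length 2: r = (1/2)^2 = 1/4).
Summing one r·B term per recipient: 4·0.5·0.121 + 2·0.125·0.319 + 2·0.25·0.236 = 0.43975.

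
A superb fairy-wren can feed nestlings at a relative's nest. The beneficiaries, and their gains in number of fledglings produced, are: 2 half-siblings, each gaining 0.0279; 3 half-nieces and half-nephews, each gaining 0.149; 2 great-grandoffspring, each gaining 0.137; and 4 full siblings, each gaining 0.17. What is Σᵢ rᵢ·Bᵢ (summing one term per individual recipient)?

0.444075

r to a half-sibling = 0.25 (half-sibs share one parent — one path of length 2: r = (1/2)^2 = 1/4).
r to a half-niece or half-nephew = 0.125 (half-aunt/uncle↔niece/nephew: one path of length 3: r = (1/2)^3 = 1/8).
r to a great-grandoffspring = 1/8 (three parent–offspring links: r = (1/2)^3 = 1/8).
r to a full sibling = 0.5 (full sibs share both parents — two paths of length 2: r = 2·(1/2)^2 = 1/2).
Summing one r·B term per recipient: 2·0.25·0.0279 + 3·0.125·0.149 + 2·0.125·0.137 + 4·0.5·0.17 = 0.444075.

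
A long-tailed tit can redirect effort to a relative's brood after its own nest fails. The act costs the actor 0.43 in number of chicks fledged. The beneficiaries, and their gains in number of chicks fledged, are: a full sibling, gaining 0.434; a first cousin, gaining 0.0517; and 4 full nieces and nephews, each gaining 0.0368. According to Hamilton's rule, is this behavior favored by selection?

Hamilton's rule: the trait is favored when the sum of r·B over every recipient exceeds the actor's cost C.
r to a full sibling = 1/2 (full sibs share both parents — two paths of length 2: r = 2·(1/2)^2 = 1/2).
r to a first cousin = 0.125 (first cousins share one grandparent pair — two paths of length 4: r = 2·(1/2)^4 = 1/8).
r to a full niece or nephew = 0.25 (full aunt/uncle↔niece/nephew: two paths of length 3 through the shared grandparent pair: r = 2·(1/2)^3 = 1/4).
Summing one r·B term per recipient: 1·0.5·0.434 + 1·0.125·0.0517 + 4·0.25·0.0368 = 0.2602625.
0.2602625 < 0.43: the indirect benefit is less than the cost.

No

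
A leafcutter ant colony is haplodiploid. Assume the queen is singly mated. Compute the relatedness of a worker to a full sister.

Haplodiploid full sisters inherit their father's entire haploid genome identically (contributing 1/2) and on average half of their mother's contribution (1/2 · 1/2 = 1/4); r = 1/2 + 1/4 = 3/4.

0.75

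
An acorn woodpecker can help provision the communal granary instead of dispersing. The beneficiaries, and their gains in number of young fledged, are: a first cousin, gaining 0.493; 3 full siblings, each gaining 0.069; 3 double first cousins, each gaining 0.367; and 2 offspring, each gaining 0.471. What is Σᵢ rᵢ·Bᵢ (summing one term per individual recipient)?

r to a first cousin = 0.125 (first cousins share one grandparent pair — two paths of length 4: r = 2·(1/2)^4 = 1/8).
r to a full sibling = 1/2 (full sibs share both parents — two paths of length 2: r = 2·(1/2)^2 = 1/2).
r to a double first cousin = 0.25 (double first cousins share both grandparent pairs — four paths of length 4: r = 4·(1/2)^4 = 1/4).
r to an offspring = 0.5 (one parent–offspring link: r = (1/2)^1 = 1/2).
Summing one r·B term per recipient: 1·0.125·0.493 + 3·0.5·0.069 + 3·0.25·0.367 + 2·0.5·0.471 = 0.911375.

0.911375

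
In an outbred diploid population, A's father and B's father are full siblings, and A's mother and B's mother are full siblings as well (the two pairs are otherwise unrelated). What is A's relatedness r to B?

0.25

With two independent routes of shared ancestry, r is the sum of the two contributions.
A and B are related in two ways: first cousins through their fathers (r = 1/8) and first cousins through their mothers (r = 1/8) — i.e. double first cousins.
r = 1/8 + 1/8 = 1/4 = 0.25.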